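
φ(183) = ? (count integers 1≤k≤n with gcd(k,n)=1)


Factor n: 183 = 3 × 61
φ(n) = n · ∏(1 - 1/p) over distinct primes p | n
φ(183) = 183 · (1 - 1/3) · (1 - 1/61) = 120

φ(183) = 120


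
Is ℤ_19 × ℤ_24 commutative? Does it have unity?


Direct product ring; commutative with unity (1,1); but (1,0)·(0,1) = (0,0) gives zero divisors, so not an integral domain
Commutative: Yes
Integral domain: No
Has unity: Yes

ℤ_19 × ℤ_24: Commutative=Yes, Unity=Yes


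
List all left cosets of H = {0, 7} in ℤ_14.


H = {0, 7}, |H| = 2
Number of cosets = |G|/|H| = 14/2 = 7
0 + H = {0, 7}
1 + H = {1, 8}
2 + H = {2, 9}
3 + H = {3, 10}
4 + H = {4, 11}
5 + H = {5, 12}
6 + H = {6, 13}

Cosets: 0+H={0,7}; 1+H={1,8}; 2+H={2,9}; 3+H={3,10}; 4+H={4,11}; 5+H={5,12}; 6+H={6,13}


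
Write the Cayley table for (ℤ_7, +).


Elements: {0, 1, 2, 3, 4, 5, 6}
Operation: addition mod 7
Entry (a, b) = (a + b) mod 7

Cayley table:
  | 0 | 1 | 2 | 3 | 4 | 5 | 6
0 | 0 | 1 | 2 | 3 | 4 | 5 | 6
1 | 1 | 2 | 3 | 4 | 5 | 6 | 0
2 | 2 | 3 | 4 | 5 | 6 | 0 | 1
3 | 3 | 4 | 5 | 6 | 0 | 1 | 2
4 | 4 | 5 | 6 | 0 | 1 | 2 | 3
5 | 5 | 6 | 0 | 1 | 2 | 3 | 4
6 | 6 | 0 | 1 | 2 | 3 | 4 | 5


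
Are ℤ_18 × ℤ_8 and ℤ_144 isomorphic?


Comparing ℤ_18 × ℤ_8 and ℤ_144:
gcd(18,8) = 2 ≠ 1. Max element order in ℤ_18×ℤ_8 is lcm(18,8) = 72 < 144, so it has no element of order 144

No, ℤ_18 × ℤ_8 ≇ ℤ_144


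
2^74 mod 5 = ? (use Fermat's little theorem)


Fermat's little theorem: if p is prime and gcd(a,p)=1, then a^(p-1) ≡ 1 (mod p)
p = 5 is prime, gcd(2,5) = 1
Reduce exponent: 74 mod 4 = 2
So 2^74 ≡ 2^2 (mod 5)
2^2 mod 5 = 4

2^74 ≡ 4 (mod 5)


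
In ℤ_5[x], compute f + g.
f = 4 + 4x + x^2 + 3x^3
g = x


Add coefficients mod 5:
x^0: 4 + 0 = 4 (mod 5)
x^1: 4 + 1 = 0 (mod 5)
x^2: 1 + 0 = 1 (mod 5)
x^3: 3 + 0 = 3 (mod 5)
Result: 4 + x^2 + 3x^3

f + g = 4 + x^2 + 3x^3


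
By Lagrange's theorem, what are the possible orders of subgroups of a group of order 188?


Lagrange's theorem: |H| divides |G|
|G| = 188
Divisors of 188: 1, 2, 4, 47, 94, 188

Possible subgroup orders: {1, 2, 4, 47, 94, 188}


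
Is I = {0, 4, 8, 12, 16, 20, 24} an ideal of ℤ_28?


Check ideal conditions for I = {0, 4, 8, 12, 16, 20, 24} in ℤ_28:
(1) I is an additive subgroup? Yes
(2) For r ∈ ℤ_28 and a ∈ I: r·a ∈ I? Yes

Yes, I is an ideal of ℤ_28


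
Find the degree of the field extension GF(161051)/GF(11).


GF(161051) = GF(11^5), so the extension degree is 5

[GF(161051)/GF(11)] = 5


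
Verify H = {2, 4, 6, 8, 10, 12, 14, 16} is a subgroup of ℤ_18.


Subgroup test for H = {2, 4, 6, 8, 10, 12, 14, 16} in (ℤ_18, +):
(1) 0 ∈ H? No
(2) Closure: for all a,b ∈ H, (a+b) mod 18 ∈ H? No  [counterexample: 2 + 16 = 0 ∉ H]
(3) Inverses: for all a ∈ H, -a mod 18 ∈ H? Yes

No, H is not a subgroup of ℤ_18


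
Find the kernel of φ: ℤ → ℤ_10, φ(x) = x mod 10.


Kernel = preimage of identity
ker(φ) = {x ∈ ℤ : x ≡ 0 (mod 10)} = 10ℤ = {0, ±10, ±20, ...}

ker(φ) = 10ℤ


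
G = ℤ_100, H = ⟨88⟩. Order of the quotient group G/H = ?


|⟨88⟩| = n / gcd(88, 100) = 100 / 4 = 25
H is normal (ℤ_100 is abelian).
|G/H| = |G| / |H| = 100 / 25 = 4

|G/H| = 4


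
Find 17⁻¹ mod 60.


Use the extended Euclidean algorithm to write 1 = 17·s + 60·t; then s mod 60 is the inverse.
Euclidean algorithm:
  17 = 0·60 + 17
  60 = 3·17 + 9
  17 = 1·9 + 8
  9 = 1·8 + 1
  8 = 8·1 + 0
gcd(17,60) = 1
Back-substitution gives: 17·(-7) + 60·(2) = 1
So 17⁻¹ ≡ -7 ≡ 53 (mod 60)
Check: 17 × 53 = 901 ≡ 1 (mod 60) ✓

17⁻¹ ≡ 53 (mod 60)


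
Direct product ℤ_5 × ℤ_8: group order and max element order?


|ℤ_5 × ℤ_8| = 5 × 8 = 40
Max element order = lcm(5,8) = 40
Cyclic? Yes (gcd=1)

|ℤ_5×ℤ_8| = 40, max element order = 40


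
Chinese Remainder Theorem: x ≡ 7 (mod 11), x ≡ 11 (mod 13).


m₁ = 11, m₂ = 13, gcd = 1, so CRT applies. M = m₁·m₂ = 143
Let M₁ = M/m₁ = 13, M₂ = M/m₂ = 11
Find y₁ ≡ M₁⁻¹ (mod m₁): 13⁻¹ ≡ 6 (mod 11)
Find y₂ ≡ M₂⁻¹ (mod m₂): 11⁻¹ ≡ 6 (mod 13)
x = a₁·M₁·y₁ + a₂·M₂·y₂ = 7·13·6 + 11·11·6 = 1272
Reduce mod 143: x ≡ 128
Check: 128 mod 11 = 7 ✓, 128 mod 13 = 11 ✓

x ≡ 128 (mod 143)


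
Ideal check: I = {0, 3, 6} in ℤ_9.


Check ideal conditions for I = {0, 3, 6} in ℤ_9:
(1) I is an additive subgroup? Yes
(2) For r ∈ ℤ_9 and a ∈ I: r·a ∈ I? Yes

Yes, I is an ideal of ℤ_9


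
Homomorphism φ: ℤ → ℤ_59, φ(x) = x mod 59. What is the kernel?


Kernel = preimage of identity
ker(φ) = {x ∈ ℤ : x ≡ 0 (mod 59)} = 59ℤ = {0, ±59, ±118, ...}

ker(φ) = 59ℤ


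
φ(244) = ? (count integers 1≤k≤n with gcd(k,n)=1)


Factor n: 244 = 2^2 × 61
φ(n) = n · ∏(1 - 1/p) over distinct primes p | n
φ(244) = 244 · (1 - 1/2) · (1 - 1/61) = 120

φ(244) = 120


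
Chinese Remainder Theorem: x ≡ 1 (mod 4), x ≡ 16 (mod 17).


m₁ = 4, m₂ = 17, gcd = 1, so CRT applies. M = m₁·m₂ = 68
Let M₁ = M/m₁ = 17, M₂ = M/m₂ = 4
Find y₁ ≡ M₁⁻¹ (mod m₁): 17⁻¹ ≡ 1 (mod 4)
Find y₂ ≡ M₂⁻¹ (mod m₂): 4⁻¹ ≡ 13 (mod 17)
x = a₁·M₁·y₁ + a₂·M₂·y₂ = 1·17·1 + 16·4·13 = 849
Reduce mod 68: x ≡ 33
Check: 33 mod 4 = 1 ✓, 33 mod 17 = 16 ✓

x ≡ 33 (mod 68)


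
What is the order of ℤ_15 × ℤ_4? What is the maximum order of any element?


|ℤ_15 × ℤ_4| = 15 × 4 = 60
Max element order = lcm(15,4) = 60
Cyclic? Yes (gcd=1)

|ℤ_15×ℤ_4| = 60, max element order = 60


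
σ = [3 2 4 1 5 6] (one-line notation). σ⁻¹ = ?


To find σ⁻¹, swap domain and range:
σ(1) = 3 → σ⁻¹(3) = 1
σ(2) = 2 → σ⁻¹(2) = 2
σ(3) = 4 → σ⁻¹(4) = 3
σ(4) = 1 → σ⁻¹(1) = 4
σ(5) = 5 → σ⁻¹(5) = 5
σ(6) = 6 → σ⁻¹(6) = 6

σ⁻¹ = [4 2 1 3 5 6]


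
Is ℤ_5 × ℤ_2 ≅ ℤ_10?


Comparing ℤ_5 × ℤ_2 and ℤ_10:
gcd(5,2) = 1, so ℤ_5 × ℤ_2 ≅ ℤ_10 (CRT)

Yes, ℤ_5 × ℤ_2 ≅ ℤ_10


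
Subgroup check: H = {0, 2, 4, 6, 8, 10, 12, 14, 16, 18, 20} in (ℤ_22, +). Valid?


Subgroup test for H = {0, 2, 4, 6, 8, 10, 12, 14, 16, 18, 20} in (ℤ_22, +):
(1) 0 ∈ H? Yes
(2) Closure: for all a,b ∈ H, (a+b) mod 22 ∈ H? Yes
(3) Inverses: for all a ∈ H, -a mod 22 ∈ H? Yes

Yes, H is a subgroup of ℤ_22


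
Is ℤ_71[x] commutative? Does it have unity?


ℤ_71 is a field (n prime), so ℤ_71[x] is a commutative integral domain with unity
Commutative: Yes
Integral domain: Yes
Has unity: Yes

ℤ_71[x]: Commutative=Yes, Unity=Yes


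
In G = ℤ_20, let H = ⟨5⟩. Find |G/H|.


|⟨5⟩| = n / gcd(5, 20) = 20 / 5 = 4
H is normal (ℤ_20 is abelian).
|G/H| = |G| / |H| = 20 / 4 = 5

|G/H| = 5


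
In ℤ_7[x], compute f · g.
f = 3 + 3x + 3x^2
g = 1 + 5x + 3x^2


Expand and collect like terms; reduce coefficients mod 7:
x^0: 3·1 = 3 ≡ 3 (mod 7)
x^1: 3·5 + 3·1 = 18 ≡ 4 (mod 7)
x^2: 3·3 + 3·5 + 3·1 = 27 ≡ 6 (mod 7)
x^3: 3·3 + 3·5 = 24 ≡ 3 (mod 7)
x^4: 3·3 = 9 ≡ 2 (mod 7)
Result: 3 + 4x + 6x^2 + 3x^3 + 2x^4

f · g = 3 + 4x + 6x^2 + 3x^3 + 2x^4


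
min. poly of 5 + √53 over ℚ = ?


Let α = 5 + √53. Then α - 5 = √53, so (α - 5)² = 53, giving α² - 10α - 28 = 0. Degree 2 and α ∉ ℚ, so this is the minimal polynomial.

Minimal polynomial: x² - 10x - 28


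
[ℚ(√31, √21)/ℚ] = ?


[ℚ(√31,√21):ℚ] = [ℚ(√31,√21):ℚ(√31)]·[ℚ(√31):ℚ] = 2·2 = 4

[ℚ(√31, √21)/ℚ] = 4


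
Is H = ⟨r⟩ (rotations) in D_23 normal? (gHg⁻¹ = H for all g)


H = ⟨r⟩ (rotations) in D_23
The rotation subgroup ⟨r⟩ has index 2 in D_23, so it is normal

Yes, normal subgroup


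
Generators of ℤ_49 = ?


g generates ℤ_n iff gcd(g,n) = 1
Prime factors of 49: 7
Generators are g ∈ {1,...,48} not divisible by any of these primes.
Generators: {1, 2, 3, 4, 5, 6, 8, 9, 10, 11, 12, 13, 15, 16, 17, 18, 19, 20, 22, 23, 24, 25, 26, 27, 29, 30, 31, 32, 33, 34, 36, 37, 38, 39, 40, 41, 43, 44, 45, 46, 47, 48}
Number of generators = φ(49) = 42

Generators of ℤ_49 = {1, 2, 3, 4, 5, 6, 8, 9, 10, 11, 12, 13, 15, 16, 17, 18, 19, 20, 22, 23, 24, 25, 26, 27, 29, 30, 31, 32, 33, 34, 36, 37, 38, 39, 40, 41, 43, 44, 45, 46, 47, 48}


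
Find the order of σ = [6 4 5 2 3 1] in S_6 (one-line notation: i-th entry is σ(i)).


Cycle decomposition: (1 6) (2 4) (3 5)
Cycle lengths: 2, 2, 2
Order = lcm(2, 2, 2) = 2

ord(σ) = 2


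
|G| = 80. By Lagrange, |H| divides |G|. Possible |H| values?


Lagrange's theorem: |H| divides |G|
|G| = 80
Divisors of 80: 1, 2, 4, 5, 8, 10, 16, 20, 40, 80

Possible subgroup orders: {1, 2, 4, 5, 8, 10, 16, 20, 40, 80}


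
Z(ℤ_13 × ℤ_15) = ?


Z(G) = {g ∈ G | gx = xg for all x ∈ G}
Direct product of abelian groups is abelian, so Z(G) = G

Z(ℤ_13 × ℤ_15) = ℤ_13 × ℤ_15


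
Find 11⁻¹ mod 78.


Use the extended Euclidean algorithm to write 1 = 11·s + 78·t; then s mod 78 is the inverse.
Euclidean algorithm:
  11 = 0·78 + 11
  78 = 7·11 + 1
  11 = 11·1 + 0
gcd(11,78) = 1
Back-substitution gives: 11·(-7) + 78·(1) = 1
So 11⁻¹ ≡ -7 ≡ 71 (mod 78)
Check: 11 × 71 = 781 ≡ 1 (mod 78) ✓

11⁻¹ ≡ 71 (mod 78)


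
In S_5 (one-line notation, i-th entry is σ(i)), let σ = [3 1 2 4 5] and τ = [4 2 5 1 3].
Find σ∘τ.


σ∘τ: apply τ first, then σ
1 →τ 4 →σ 4
2 →τ 2 →σ 1
3 →τ 5 →σ 5
4 →τ 1 →σ 3
5 →τ 3 →σ 2

σ∘τ = [4 1 5 3 2]


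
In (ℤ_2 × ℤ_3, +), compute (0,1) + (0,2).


Operation: componentwise addition mod (2, 3)
(0,1) + (0,2) = ((a₁+b₁) mod 2, (a₂+b₂) mod 3) with a = (0,1), b = (0,2)

(0,1) + (0,2) = (0,0)


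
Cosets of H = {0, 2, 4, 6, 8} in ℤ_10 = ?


H = {0, 2, 4, 6, 8}, |H| = 5
Number of cosets = |G|/|H| = 10/5 = 2
0 + H = {0, 2, 4, 6, 8}
1 + H = {1, 3, 5, 7, 9}

Cosets: 0+H={0,2,4,6,8}; 1+H={1,3,5,7,9}


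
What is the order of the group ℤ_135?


ℤ_n has n elements.

|ℤ_135| = 135


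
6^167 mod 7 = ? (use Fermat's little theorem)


Fermat's little theorem: if p is prime and gcd(a,p)=1, then a^(p-1) ≡ 1 (mod p)
p = 7 is prime, gcd(6,7) = 1
Reduce exponent: 167 mod 6 = 5
So 6^167 ≡ 6^5 (mod 7)
6^5 mod 7 = 6

6^167 ≡ 6 (mod 7)


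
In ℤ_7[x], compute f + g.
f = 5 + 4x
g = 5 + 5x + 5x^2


Add coefficients mod 7:
x^0: 5 + 5 = 3 (mod 7)
x^1: 4 + 5 = 2 (mod 7)
x^2: 0 + 5 = 5 (mod 7)
Result: 3 + 2x + 5x^2

f + g = 3 + 2x + 5x^2


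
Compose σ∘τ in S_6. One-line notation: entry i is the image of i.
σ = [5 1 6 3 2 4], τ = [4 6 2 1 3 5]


σ∘τ: apply τ first, then σ
1 →τ 4 →σ 3
2 →τ 6 →σ 4
3 →τ 2 →σ 1
4 →τ 1 →σ 5
5 →τ 3 →σ 6
6 →τ 5 →σ 2

σ∘τ = [3 4 1 5 6 2]


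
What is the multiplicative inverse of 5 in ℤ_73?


Use the extended Euclidean algorithm to write 1 = 5·s + 73·t; then s mod 73 is the inverse.
Euclidean algorithm:
  5 = 0·73 + 5
  73 = 14·5 + 3
  5 = 1·3 + 2
  3 = 1·2 + 1
  2 = 2·1 + 0
gcd(5,73) = 1
Back-substitution gives: 5·(-29) + 73·(2) = 1
So 5⁻¹ ≡ -29 ≡ 44 (mod 73)
Check: 5 × 44 = 220 ≡ 1 (mod 73) ✓

5⁻¹ ≡ 44 (mod 73)


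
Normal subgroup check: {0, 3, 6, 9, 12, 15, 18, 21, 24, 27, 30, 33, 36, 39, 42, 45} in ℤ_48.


H = {0, 3, 6, 9, 12, 15, 18, 21, 24, 27, 30, 33, 36, 39, 42, 45} in ℤ_48
ℤ_48 is abelian; every subgroup of an abelian group is normal

Yes, normal subgroup


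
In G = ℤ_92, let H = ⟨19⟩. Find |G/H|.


|⟨19⟩| = n / gcd(19, 92) = 92 / 1 = 92
H is normal (ℤ_92 is abelian).
|G/H| = |G| / |H| = 92 / 92 = 1

|G/H| = 1


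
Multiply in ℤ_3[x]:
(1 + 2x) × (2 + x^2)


Expand and collect like terms; reduce coefficients mod 3:
x^0: 1·2 = 2 ≡ 2 (mod 3)
x^1: 1·0 + 2·2 = 4 ≡ 1 (mod 3)
x^2: 1·1 + 2·0 = 1 ≡ 1 (mod 3)
x^3: 2·1 = 2 ≡ 2 (mod 3)
Result: 2 + x + x^2 + 2x^3

f · g = 2 + x + x^2 + 2x^3


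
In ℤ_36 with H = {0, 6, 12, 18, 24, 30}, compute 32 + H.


32 + H = {32 + h (mod 36) : h ∈ H}
32+0=32, 32+6=2, 32+12=8, 32+18=14, 32+24=20, 32+30=26
32 + H = {2, 8, 14, 20, 26, 32} = 2 + H

32 + H = {2, 8, 14, 20, 26, 32}


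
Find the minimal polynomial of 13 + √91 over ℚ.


Let α = 13 + √91. Then α - 13 = √91, so (α - 13)² = 91, giving α² - 26α + 78 = 0. Degree 2 and α ∉ ℚ, so this is the minimal polynomial.

Minimal polynomial: x² - 26x + 78


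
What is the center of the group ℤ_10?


Z(G) = {g ∈ G | gx = xg for all x ∈ G}
ℤ_10 is abelian, so Z(G) = G

Z(ℤ_10) = ℤ_10


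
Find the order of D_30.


|D_n| = 2n (n rotations and n reflections)
|D_30| = 2×30 = 60

|D_30| = 60


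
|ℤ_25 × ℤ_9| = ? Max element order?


|ℤ_25 × ℤ_9| = 25 × 9 = 225
Max element order = lcm(25,9) = 225
Cyclic? Yes (gcd=1)

|ℤ_25×ℤ_9| = 225, max element order = 225


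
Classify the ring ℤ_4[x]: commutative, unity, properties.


ℤ_4 has zero divisors (2·2 ≡ 0), and these lift to constant zero divisors in ℤ_4[x]; so not an integral domain
Commutative: Yes
Integral domain: No
Has unity: Yes

ℤ_4[x]: Commutative=Yes, Unity=Yes


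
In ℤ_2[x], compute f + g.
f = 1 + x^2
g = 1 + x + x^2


Add coefficients mod 2:
x^0: 1 + 1 = 0 (mod 2)
x^1: 0 + 1 = 1 (mod 2)
x^2: 1 + 1 = 0 (mod 2)
Result: x

f + g = x


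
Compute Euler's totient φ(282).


Factor n: 282 = 2 × 3 × 47
φ(n) = n · ∏(1 - 1/p) over distinct primes p | n
φ(282) = 282 · (1 - 1/2) · (1 - 1/3) · (1 - 1/47) = 92

φ(282) = 92


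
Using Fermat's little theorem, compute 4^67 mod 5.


Fermat's little theorem: if p is prime and gcd(a,p)=1, then a^(p-1) ≡ 1 (mod p)
p = 5 is prime, gcd(4,5) = 1
Reduce exponent: 67 mod 4 = 3
So 4^67 ≡ 4^3 (mod 5)
4^3 mod 5 = 4

4^67 ≡ 4 (mod 5)


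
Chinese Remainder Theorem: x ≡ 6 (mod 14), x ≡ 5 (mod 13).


m₁ = 14, m₂ = 13, gcd = 1, so CRT applies. M = m₁·m₂ = 182
Let M₁ = M/m₁ = 13, M₂ = M/m₂ = 14
Find y₁ ≡ M₁⁻¹ (mod m₁): 13⁻¹ ≡ 13 (mod 14)
Find y₂ ≡ M₂⁻¹ (mod m₂): 14⁻¹ ≡ 1 (mod 13)
x = a₁·M₁·y₁ + a₂·M₂·y₂ = 6·13·13 + 5·14·1 = 1084
Reduce mod 182: x ≡ 174
Check: 174 mod 14 = 6 ✓, 174 mod 13 = 5 ✓

x ≡ 174 (mod 182)


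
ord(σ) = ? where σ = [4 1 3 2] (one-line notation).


Cycle decomposition: (1 4 2)
Cycle lengths: 3
Order = lcm(3) = 3

ord(σ) = 3


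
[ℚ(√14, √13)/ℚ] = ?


[ℚ(√14,√13):ℚ] = [ℚ(√14,√13):ℚ(√14)]·[ℚ(√14):ℚ] = 2·2 = 4

[ℚ(√14, √13)/ℚ] = 4


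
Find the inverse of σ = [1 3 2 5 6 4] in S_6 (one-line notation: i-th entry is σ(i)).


To find σ⁻¹, swap domain and range:
σ(1) = 1 → σ⁻¹(1) = 1
σ(2) = 3 → σ⁻¹(3) = 2
σ(3) = 2 → σ⁻¹(2) = 3
σ(4) = 5 → σ⁻¹(5) = 4
σ(5) = 6 → σ⁻¹(6) = 5
σ(6) = 4 → σ⁻¹(4) = 6

σ⁻¹ = [1 3 2 6 4 5]


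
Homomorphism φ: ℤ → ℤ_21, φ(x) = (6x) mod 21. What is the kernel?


Kernel = preimage of identity
ker(φ) = {x ∈ ℤ : 6x ≡ 0 (mod 21)}. gcd(6,21) = 3, so 6x ≡ 0 (mod 21) ⟺ x ≡ 0 (mod 21/3 = 7). Hence ker(φ) = 7ℤ

ker(φ) = 7ℤ


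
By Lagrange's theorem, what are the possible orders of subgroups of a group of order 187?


Lagrange's theorem: |H| divides |G|
|G| = 187
Divisors of 187: 1, 11, 17, 187

Possible subgroup orders: {1, 11, 17, 187}


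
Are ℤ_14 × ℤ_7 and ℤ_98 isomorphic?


Comparing ℤ_14 × ℤ_7 and ℤ_98:
gcd(14,7) = 7 ≠ 1. Max element order in ℤ_14×ℤ_7 is lcm(14,7) = 14 < 98, so it has no element of order 98

No, ℤ_14 × ℤ_7 ≇ ℤ_98


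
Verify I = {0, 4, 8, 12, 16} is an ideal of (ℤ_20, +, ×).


Check ideal conditions for I = {0, 4, 8, 12, 16} in ℤ_20:
(1) I is an additive subgroup? Yes
(2) For r ∈ ℤ_20 and a ∈ I: r·a ∈ I? Yes

Yes, I is an ideal of ℤ_20


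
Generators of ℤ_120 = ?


g generates ℤ_n iff gcd(g,n) = 1
Prime factors of 120: 2, 3, 5
Generators are g ∈ {1,...,119} not divisible by any of these primes.
Generators: {1, 7, 11, 13, 17, 19, 23, 29, 31, 37, 41, 43, 47, 49, 53, 59, 61, 67, 71, 73, 77, 79, 83, 89, 91, 97, 101, 103, 107, 109, 113, 119}
Number of generators = φ(120) = 32

Generators of ℤ_120 = {1, 7, 11, 13, 17, 19, 23, 29, 31, 37, 41, 43, 47, 49, 53, 59, 61, 67, 71, 73, 77, 79, 83, 89, 91, 97, 101, 103, 107, 109, 113, 119}


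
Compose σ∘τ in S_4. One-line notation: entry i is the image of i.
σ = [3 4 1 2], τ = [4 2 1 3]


σ∘τ: apply τ first, then σ
1 →τ 4 →σ 2
2 →τ 2 →σ 4
3 →τ 1 →σ 3
4 →τ 3 →σ 1

σ∘τ = [2 4 3 1]


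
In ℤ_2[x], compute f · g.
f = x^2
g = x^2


Expand and collect like terms; reduce coefficients mod 2:
x^0: 0·0 = 0 ≡ 0 (mod 2)
x^1: 0·0 + 0·0 = 0 ≡ 0 (mod 2)
x^2: 0·1 + 0·0 + 1·0 = 0 ≡ 0 (mod 2)
x^3: 0·1 + 1·0 = 0 ≡ 0 (mod 2)
x^4: 1·1 = 1 ≡ 1 (mod 2)
Result: x^4

f · g = x^4


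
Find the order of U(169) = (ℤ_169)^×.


U(n) is the group of units mod n; |U(n)| = φ(n)
|U(169)| = φ(169) = 156

|U(169) = (ℤ_169)^×| = 156


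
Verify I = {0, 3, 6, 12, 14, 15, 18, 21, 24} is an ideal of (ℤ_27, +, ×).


Check ideal conditions for I = {0, 3, 6, 12, 14, 15, 18, 21, 24} in ℤ_27:
(1) I is an additive subgroup? No
(2) For r ∈ ℤ_27 and a ∈ I: r·a ∈ I? No  [counterexample: r=2, a=14, r·a mod 27 = 1 ∉ I]

No, I is not an ideal of ℤ_27


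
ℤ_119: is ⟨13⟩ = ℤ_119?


g generates ℤ_n iff gcd(g, n) = 1
gcd(13, 119) = 1
Since gcd = 1, 13 is a generator.

Yes, 13 generates ℤ_119


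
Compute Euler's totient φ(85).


Factor n: 85 = 5 × 17
φ(n) = n · ∏(1 - 1/p) over distinct primes p | n
φ(85) = 85 · (1 - 1/5) · (1 - 1/17) = 64

φ(85) = 64


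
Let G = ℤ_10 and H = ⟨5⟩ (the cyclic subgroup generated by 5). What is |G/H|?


|⟨5⟩| = n / gcd(5, 10) = 10 / 5 = 2
H is normal (ℤ_10 is abelian).
|G/H| = |G| / |H| = 10 / 2 = 5

|G/H| = 5


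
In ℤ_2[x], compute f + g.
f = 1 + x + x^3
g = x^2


Add coefficients mod 2:
x^0: 1 + 0 = 1 (mod 2)
x^1: 1 + 0 = 1 (mod 2)
x^2: 0 + 1 = 1 (mod 2)
x^3: 1 + 0 = 1 (mod 2)
Result: 1 + x + x^2 + x^3

f + g = 1 + x + x^2 + x^3


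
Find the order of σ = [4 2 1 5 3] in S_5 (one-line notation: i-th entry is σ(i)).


Cycle decomposition: (1 4 5 3)
Cycle lengths: 4
Order = lcm(4) = 4

ord(σ) = 4


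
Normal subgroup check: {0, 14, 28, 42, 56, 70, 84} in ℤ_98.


H = {0, 14, 28, 42, 56, 70, 84} in ℤ_98
ℤ_98 is abelian; every subgroup of an abelian group is normal

Yes, normal subgroup


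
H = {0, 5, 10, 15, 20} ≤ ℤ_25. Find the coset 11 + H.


11 + H = {11 + h (mod 25) : h ∈ H}
11+0=11, 11+5=16, 11+10=21, 11+15=1, 11+20=6
11 + H = {1, 6, 11, 16, 21} = 1 + H

11 + H = {1, 6, 11, 16, 21}


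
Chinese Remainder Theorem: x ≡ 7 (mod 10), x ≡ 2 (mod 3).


m₁ = 10, m₂ = 3, gcd = 1, so CRT applies. M = m₁·m₂ = 30
Let M₁ = M/m₁ = 3, M₂ = M/m₂ = 10
Find y₁ ≡ M₁⁻¹ (mod m₁): 3⁻¹ ≡ 7 (mod 10)
Find y₂ ≡ M₂⁻¹ (mod m₂): 10⁻¹ ≡ 1 (mod 3)
x = a₁·M₁·y₁ + a₂·M₂·y₂ = 7·3·7 + 2·10·1 = 167
Reduce mod 30: x ≡ 17
Check: 17 mod 10 = 7 ✓, 17 mod 3 = 2 ✓

x ≡ 17 (mod 30)


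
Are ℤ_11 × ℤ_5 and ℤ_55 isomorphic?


Comparing ℤ_11 × ℤ_5 and ℤ_55:
gcd(11,5) = 1, so ℤ_11 × ℤ_5 ≅ ℤ_55 (CRT)

Yes, ℤ_11 × ℤ_5 ≅ ℤ_55


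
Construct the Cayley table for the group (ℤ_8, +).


Elements: {0, 1, 2, 3, 4, 5, 6, 7}
Operation: addition mod 8
Entry (a, b) = (a + b) mod 8

Cayley table:
  | 0 | 1 | 2 | 3 | 4 | 5 | 6 | 7
0 | 0 | 1 | 2 | 3 | 4 | 5 | 6 | 7
1 | 1 | 2 | 3 | 4 | 5 | 6 | 7 | 0
2 | 2 | 3 | 4 | 5 | 6 | 7 | 0 | 1
3 | 3 | 4 | 5 | 6 | 7 | 0 | 1 | 2
4 | 4 | 5 | 6 | 7 | 0 | 1 | 2 | 3
5 | 5 | 6 | 7 | 0 | 1 | 2 | 3 | 4
6 | 6 | 7 | 0 | 1 | 2 | 3 | 4 | 5
7 | 7 | 0 | 1 | 2 | 3 | 4 | 5 | 6


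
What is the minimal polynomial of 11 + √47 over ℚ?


Let α = 11 + √47. Then α - 11 = √47, so (α - 11)² = 47, giving α² - 22α + 74 = 0. Degree 2 and α ∉ ℚ, so this is the minimal polynomial.

Minimal polynomial: x² - 22x + 74


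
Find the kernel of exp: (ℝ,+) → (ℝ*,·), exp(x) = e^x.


Kernel = preimage of identity
ker(exp) = {x ∈ ℝ | e^x = 1} = {0}

ker(exp) = {0}


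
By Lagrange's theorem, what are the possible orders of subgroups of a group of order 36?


Lagrange's theorem: |H| divides |G|
|G| = 36
Divisors of 36: 1, 2, 3, 4, 6, 9, 12, 18, 36

Possible subgroup orders: {1, 2, 3, 4, 6, 9, 12, 18, 36}


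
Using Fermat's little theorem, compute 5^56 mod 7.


Fermat's little theorem: if p is prime and gcd(a,p)=1, then a^(p-1) ≡ 1 (mod p)
p = 7 is prime, gcd(5,7) = 1
Reduce exponent: 56 mod 6 = 2
So 5^56 ≡ 5^2 (mod 7)
5^2 mod 7 = 4

5^56 ≡ 4 (mod 7)


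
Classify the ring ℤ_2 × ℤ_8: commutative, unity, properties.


Direct product ring; commutative with unity (1,1); but (1,0)·(0,1) = (0,0) gives zero divisors, so not an integral domain
Commutative: Yes
Integral domain: No
Has unity: Yes

ℤ_2 × ℤ_8: Commutative=Yes, Unity=Yes


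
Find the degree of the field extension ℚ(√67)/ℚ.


√67 has minimal polynomial x² - 67 (irreducible over ℚ since 67 is squarefree)

[ℚ(√67)/ℚ] = 2


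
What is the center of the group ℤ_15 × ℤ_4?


Z(G) = {g ∈ G | gx = xg for all x ∈ G}
Direct product of abelian groups is abelian, so Z(G) = G

Z(ℤ_15 × ℤ_4) = ℤ_15 × ℤ_4


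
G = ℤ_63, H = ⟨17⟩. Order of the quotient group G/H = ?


|⟨17⟩| = n / gcd(17, 63) = 63 / 1 = 63
H is normal (ℤ_63 is abelian).
|G/H| = |G| / |H| = 63 / 63 = 1

|G/H| = 1


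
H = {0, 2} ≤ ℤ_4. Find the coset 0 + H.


0 + H = {0 + h (mod 4) : h ∈ H}
0+0=0, 0+2=2

0 + H = {0, 2}


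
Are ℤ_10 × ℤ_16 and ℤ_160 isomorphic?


Comparing ℤ_10 × ℤ_16 and ℤ_160:
gcd(10,16) = 2 ≠ 1. Max element order in ℤ_10×ℤ_16 is lcm(10,16) = 80 < 160, so it has no element of order 160

No, ℤ_10 × ℤ_16 ≇ ℤ_160


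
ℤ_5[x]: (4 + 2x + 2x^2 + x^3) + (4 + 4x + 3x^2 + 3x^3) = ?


Add coefficients mod 5:
x^0: 4 + 4 = 3 (mod 5)
x^1: 2 + 4 = 1 (mod 5)
x^2: 2 + 3 = 0 (mod 5)
x^3: 1 + 3 = 4 (mod 5)
Result: 3 + x + 4x^3

f + g = 3 + x + 4x^3


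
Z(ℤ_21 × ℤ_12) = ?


Z(G) = {g ∈ G | gx = xg for all x ∈ G}
Direct product of abelian groups is abelian, so Z(G) = G

Z(ℤ_21 × ℤ_12) = ℤ_21 × ℤ_12


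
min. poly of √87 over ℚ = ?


√87 satisfies x² - 87 = 0, irreducible over ℚ since 87 is squarefree

Minimal polynomial: x² - 87


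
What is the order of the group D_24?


|D_n| = 2n (n rotations and n reflections)
|D_24| = 2×24 = 48

|D_24| = 48


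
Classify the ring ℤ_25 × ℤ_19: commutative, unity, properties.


Direct product ring; commutative with unity (1,1); but (1,0)·(0,1) = (0,0) gives zero divisors, so not an integral domain
Commutative: Yes
Integral domain: No
Has unity: Yes

ℤ_25 × ℤ_19: Commutative=Yes, Unity=Yes


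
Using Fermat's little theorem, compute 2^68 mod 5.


Fermat's little theorem: if p is prime and gcd(a,p)=1, then a^(p-1) ≡ 1 (mod p)
p = 5 is prime, gcd(2,5) = 1
Reduce exponent: 68 mod 4 = 0
So 2^68 ≡ 2^0 (mod 5)
2^0 = 1

2^68 ≡ 1 (mod 5)


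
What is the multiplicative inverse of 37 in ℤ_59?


Use the extended Euclidean algorithm to write 1 = 37·s + 59·t; then s mod 59 is the inverse.
Euclidean algorithm:
  37 = 0·59 + 37
  59 = 1·37 + 22
  37 = 1·22 + 15
  22 = 1·15 + 7
  15 = 2·7 + 1
  7 = 7·1 + 0
gcd(37,59) = 1
Back-substitution gives: 37·(8) + 59·(-5) = 1
So 37⁻¹ ≡ 8 ≡ 8 (mod 59)
Check: 37 × 8 = 296 ≡ 1 (mod 59) ✓

37⁻¹ ≡ 8 (mod 59)


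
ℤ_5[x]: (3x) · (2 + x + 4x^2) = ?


Expand and collect like terms; reduce coefficients mod 5:
x^0: 0·2 = 0 ≡ 0 (mod 5)
x^1: 0·1 + 3·2 = 6 ≡ 1 (mod 5)
x^2: 0·4 + 3·1 = 3 ≡ 3 (mod 5)
x^3: 3·4 = 12 ≡ 2 (mod 5)
Result: x + 3x^2 + 2x^3

f · g = x + 3x^2 + 2x^3


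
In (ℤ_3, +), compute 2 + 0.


Operation: addition mod 3
2 + 0 = (a + b) mod 3 with a = 2, b = 0

2 + 0 = 2


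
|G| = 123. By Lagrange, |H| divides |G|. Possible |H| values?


Lagrange's theorem: |H| divides |G|
|G| = 123
Divisors of 123: 1, 3, 41, 123

Possible subgroup orders: {1, 3, 41, 123}


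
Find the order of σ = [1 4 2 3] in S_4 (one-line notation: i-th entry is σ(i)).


Cycle decomposition: (2 4 3)
Cycle lengths: 3
Order = lcm(3) = 3

ord(σ) = 3


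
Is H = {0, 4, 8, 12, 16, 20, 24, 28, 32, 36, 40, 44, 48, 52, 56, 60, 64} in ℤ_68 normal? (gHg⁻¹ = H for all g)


H = {0, 4, 8, 12, 16, 20, 24, 28, 32, 36, 40, 44, 48, 52, 56, 60, 64} in ℤ_68
ℤ_68 is abelian; every subgroup of an abelian group is normal

Yes, normal subgroup


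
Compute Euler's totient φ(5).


φ(n) = count of k ∈ {1,...,n} with gcd(k,n)=1
Coprimes to 5: {1, 2, 3, 4}
Count: 4

φ(5) = 4


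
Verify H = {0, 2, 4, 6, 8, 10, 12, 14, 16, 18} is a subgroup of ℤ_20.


Subgroup test for H = {0, 2, 4, 6, 8, 10, 12, 14, 16, 18} in (ℤ_20, +):
(1) 0 ∈ H? Yes
(2) Closure: for all a,b ∈ H, (a+b) mod 20 ∈ H? Yes
(3) Inverses: for all a ∈ H, -a mod 20 ∈ H? Yes

Yes, H is a subgroup of ℤ_20


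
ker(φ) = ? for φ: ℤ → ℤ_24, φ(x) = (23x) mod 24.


Kernel = preimage of identity
ker(φ) = {x ∈ ℤ : 23x ≡ 0 (mod 24)}. gcd(23,24) = 1, so 23x ≡ 0 (mod 24) ⟺ x ≡ 0 (mod 24/1 = 24). Hence ker(φ) = 24ℤ

ker(φ) = 24ℤ


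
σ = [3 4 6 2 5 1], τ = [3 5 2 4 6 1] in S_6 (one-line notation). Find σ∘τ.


σ∘τ: apply τ first, then σ
1 →τ 3 →σ 6
2 →τ 5 →σ 5
3 →τ 2 →σ 4
4 →τ 4 →σ 2
5 →τ 6 →σ 1
6 →τ 1 →σ 3

σ∘τ = [6 5 4 2 1 3]


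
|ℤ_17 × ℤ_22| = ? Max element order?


|ℤ_17 × ℤ_22| = 17 × 22 = 374
Max element order = lcm(17,22) = 374
Cyclic? Yes (gcd=1)

|ℤ_17×ℤ_22| = 374, max element order = 374


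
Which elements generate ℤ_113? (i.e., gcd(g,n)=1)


g generates ℤ_n iff gcd(g,n) = 1
Prime factors of 113: 113
Generators are g ∈ {1,...,112} not divisible by any of these primes.
Generators: {1, 2, 3, 4, 5, 6, 7, 8, 9, 10, 11, 12, 13, 14, 15, 16, 17, 18, 19, 20, 21, 22, 23, 24, 25, 26, 27, 28, 29, 30, 31, 32, 33, 34, 35, 36, 37, 38, 39, 40, 41, 42, 43, 44, 45, 46, 47, 48, 49, 50, 51, 52, 53, 54, 55, 56, 57, 58, 59, 60, 61, 62, 63, 64, 65, 66, 67, 68, 69, 70, 71, 72, 73, 74, 75, 76, 77, 78, 79, 80, 81, 82, 83, 84, 85, 86, 87, 88, 89, 90, 91, 92, 93, 94, 95, 96, 97, 98, 99, 100, 101, 102, 103, 104, 105, 106, 107, 108, 109, 110, 111, 112}
Number of generators = φ(113) = 112

Generators of ℤ_113 = {1, 2, 3, 4, 5, 6, 7, 8, 9, 10, 11, 12, 13, 14, 15, 16, 17, 18, 19, 20, 21, 22, 23, 24, 25, 26, 27, 28, 29, 30, 31, 32, 33, 34, 35, 36, 37, 38, 39, 40, 41, 42, 43, 44, 45, 46, 47, 48, 49, 50, 51, 52, 53, 54, 55, 56, 57, 58, 59, 60, 61, 62, 63, 64, 65, 66, 67, 68, 69, 70, 71, 72, 73, 74, 75, 76, 77, 78, 79, 80, 81, 82, 83, 84, 85, 86, 87, 88, 89, 90, 91, 92, 93, 94, 95, 96, 97, 98, 99, 100, 101, 102, 103, 104, 105, 106, 107, 108, 109, 110, 111, 112}


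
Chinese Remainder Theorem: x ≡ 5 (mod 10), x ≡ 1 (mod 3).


m₁ = 10, m₂ = 3, gcd = 1, so CRT applies. M = m₁·m₂ = 30
Let M₁ = M/m₁ = 3, M₂ = M/m₂ = 10
Find y₁ ≡ M₁⁻¹ (mod m₁): 3⁻¹ ≡ 7 (mod 10)
Find y₂ ≡ M₂⁻¹ (mod m₂): 10⁻¹ ≡ 1 (mod 3)
x = a₁·M₁·y₁ + a₂·M₂·y₂ = 5·3·7 + 1·10·1 = 115
Reduce mod 30: x ≡ 25
Check: 25 mod 10 = 5 ✓, 25 mod 3 = 1 ✓

x ≡ 25 (mod 30)


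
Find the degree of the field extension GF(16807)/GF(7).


GF(16807) = GF(7^5), so the extension degree is 5

[GF(16807)/GF(7)] = 5


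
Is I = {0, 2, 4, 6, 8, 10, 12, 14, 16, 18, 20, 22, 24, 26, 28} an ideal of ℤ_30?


Check ideal conditions for I = {0, 2, 4, 6, 8, 10, 12, 14, 16, 18, 20, 22, 24, 26, 28} in ℤ_30:
(1) I is an additive subgroup? Yes
(2) For r ∈ ℤ_30 and a ∈ I: r·a ∈ I? Yes

Yes, I is an ideal of ℤ_30


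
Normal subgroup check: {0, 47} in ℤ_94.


H = {0, 47} in ℤ_94
ℤ_94 is abelian; every subgroup of an abelian group is normal

Yes, normal subgroup


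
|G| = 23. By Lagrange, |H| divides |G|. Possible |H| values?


Lagrange's theorem: |H| divides |G|
|G| = 23
Divisors of 23: 1, 23

Possible subgroup orders: {1, 23}


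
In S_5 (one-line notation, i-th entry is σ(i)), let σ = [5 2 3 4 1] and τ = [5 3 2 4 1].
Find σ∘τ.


σ∘τ: apply τ first, then σ
1 →τ 5 →σ 1
2 →τ 3 →σ 3
3 →τ 2 →σ 2
4 →τ 4 →σ 4
5 →τ 1 →σ 5

σ∘τ = [1 3 2 4 5]


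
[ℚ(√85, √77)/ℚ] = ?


[ℚ(√85,√77):ℚ] = [ℚ(√85,√77):ℚ(√85)]·[ℚ(√85):ℚ] = 2·2 = 4

[ℚ(√85, √77)/ℚ] = 4


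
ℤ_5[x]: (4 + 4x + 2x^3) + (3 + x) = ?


Add coefficients mod 5:
x^0: 4 + 3 = 2 (mod 5)
x^1: 4 + 1 = 0 (mod 5)
x^2: 0 + 0 = 0 (mod 5)
x^3: 2 + 0 = 2 (mod 5)
Result: 2 + 2x^3

f + g = 2 + 2x^3


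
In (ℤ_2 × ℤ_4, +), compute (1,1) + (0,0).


Operation: componentwise addition mod (2, 4)
(1,1) + (0,0) = ((a₁+b₁) mod 2, (a₂+b₂) mod 4) with a = (1,1), b = (0,0)

(1,1) + (0,0) = (1,1)


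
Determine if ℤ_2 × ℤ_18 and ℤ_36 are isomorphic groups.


Comparing ℤ_2 × ℤ_18 and ℤ_36:
gcd(2,18) = 2 ≠ 1. Max element order in ℤ_2×ℤ_18 is lcm(2,18) = 18 < 36, so it has no element of order 36

No, ℤ_2 × ℤ_18 ≇ ℤ_36


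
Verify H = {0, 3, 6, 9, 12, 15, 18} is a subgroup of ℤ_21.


Subgroup test for H = {0, 3, 6, 9, 12, 15, 18} in (ℤ_21, +):
(1) 0 ∈ H? Yes
(2) Closure: for all a,b ∈ H, (a+b) mod 21 ∈ H? Yes
(3) Inverses: for all a ∈ H, -a mod 21 ∈ H? Yes

Yes, H is a subgroup of ℤ_21


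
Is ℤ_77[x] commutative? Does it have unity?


ℤ_77 has zero divisors (7·11 ≡ 0), and these lift to constant zero divisors in ℤ_77[x]; so not an integral domain
Commutative: Yes
Integral domain: No
Has unity: Yes

ℤ_77[x]: Commutative=Yes, Unity=Yes


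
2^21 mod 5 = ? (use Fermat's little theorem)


Fermat's little theorem: if p is prime and gcd(a,p)=1, then a^(p-1) ≡ 1 (mod p)
p = 5 is prime, gcd(2,5) = 1
Reduce exponent: 21 mod 4 = 1
So 2^21 ≡ 2^1 (mod 5)
2^1 mod 5 = 2

2^21 ≡ 2 (mod 5)


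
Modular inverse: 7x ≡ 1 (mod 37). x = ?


Use the extended Euclidean algorithm to write 1 = 7·s + 37·t; then s mod 37 is the inverse.
Euclidean algorithm:
  7 = 0·37 + 7
  37 = 5·7 + 2
  7 = 3·2 + 1
  2 = 2·1 + 0
gcd(7,37) = 1
Back-substitution gives: 7·(16) + 37·(-3) = 1
So 7⁻¹ ≡ 16 ≡ 16 (mod 37)
Check: 7 × 16 = 112 ≡ 1 (mod 37) ✓

7⁻¹ ≡ 16 (mod 37)


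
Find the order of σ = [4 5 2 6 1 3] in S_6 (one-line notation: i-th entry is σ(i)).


Cycle decomposition: (1 4 6 3 2 5)
Cycle lengths: 6
Order = lcm(6) = 6

ord(σ) = 6


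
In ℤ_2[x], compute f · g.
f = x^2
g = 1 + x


Expand and collect like terms; reduce coefficients mod 2:
x^0: 0·1 = 0 ≡ 0 (mod 2)
x^1: 0·1 + 0·1 = 0 ≡ 0 (mod 2)
x^2: 0·1 + 1·1 = 1 ≡ 1 (mod 2)
x^3: 1·1 = 1 ≡ 1 (mod 2)
Result: x^2 + x^3

f · g = x^2 + x^3


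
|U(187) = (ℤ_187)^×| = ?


U(n) is the group of units mod n; |U(n)| = φ(n)
|U(187)| = φ(187) = 160

|U(187) = (ℤ_187)^×| = 160


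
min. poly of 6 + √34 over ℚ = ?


Let α = 6 + √34. Then α - 6 = √34, so (α - 6)² = 34, giving α² - 12α + 2 = 0. Degree 2 and α ∉ ℚ, so this is the minimal polynomial.

Minimal polynomial: x² - 12x + 2


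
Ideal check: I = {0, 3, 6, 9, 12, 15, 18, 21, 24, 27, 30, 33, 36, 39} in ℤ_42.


Check ideal conditions for I = {0, 3, 6, 9, 12, 15, 18, 21, 24, 27, 30, 33, 36, 39} in ℤ_42:
(1) I is an additive subgroup? Yes
(2) For r ∈ ℤ_42 and a ∈ I: r·a ∈ I? Yes

Yes, I is an ideal of ℤ_42


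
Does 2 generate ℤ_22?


g generates ℤ_n iff gcd(g, n) = 1
gcd(2, 22) = 2
Since gcd = 2 ≠ 1, ⟨2⟩ has order 11 < 22, so 2 is not a generator.

No, 2 does not generate ℤ_22


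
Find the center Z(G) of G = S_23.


Z(G) = {g ∈ G | gx = xg for all x ∈ G}
S_n is non-abelian for n ≥ 3; Z(S_23) is trivial

Z(S_23) = {e}


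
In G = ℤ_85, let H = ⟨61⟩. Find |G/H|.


|⟨61⟩| = n / gcd(61, 85) = 85 / 1 = 85
H is normal (ℤ_85 is abelian).
|G/H| = |G| / |H| = 85 / 85 = 1

|G/H| = 1


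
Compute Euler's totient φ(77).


Factor n: 77 = 7 × 11
φ(n) = n · ∏(1 - 1/p) over distinct primes p | n
φ(77) = 77 · (1 - 1/7) · (1 - 1/11) = 60

φ(77) = 60


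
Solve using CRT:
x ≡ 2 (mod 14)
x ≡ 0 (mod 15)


m₁ = 14, m₂ = 15, gcd = 1, so CRT applies. M = m₁·m₂ = 210
Let M₁ = M/m₁ = 15, M₂ = M/m₂ = 14
Find y₁ ≡ M₁⁻¹ (mod m₁): 15⁻¹ ≡ 1 (mod 14)
Find y₂ ≡ M₂⁻¹ (mod m₂): 14⁻¹ ≡ 14 (mod 15)
x = a₁·M₁·y₁ + a₂·M₂·y₂ = 2·15·1 + 0·14·14 = 30
Reduce mod 210: x ≡ 30
Check: 30 mod 14 = 2 ✓, 30 mod 15 = 0 ✓

x ≡ 30 (mod 210)


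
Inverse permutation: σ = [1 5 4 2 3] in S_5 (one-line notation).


To find σ⁻¹, swap domain and range:
σ(1) = 1 → σ⁻¹(1) = 1
σ(2) = 5 → σ⁻¹(5) = 2
σ(3) = 4 → σ⁻¹(4) = 3
σ(4) = 2 → σ⁻¹(2) = 4
σ(5) = 3 → σ⁻¹(3) = 5

σ⁻¹ = [1 4 5 3 2]


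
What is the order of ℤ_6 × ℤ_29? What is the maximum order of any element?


|ℤ_6 × ℤ_29| = 6 × 29 = 174
Max element order = lcm(6,29) = 174
Cyclic? Yes (gcd=1)

|ℤ_6×ℤ_29| = 174, max element order = 174


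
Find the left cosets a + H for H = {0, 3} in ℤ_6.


H = {0, 3}, |H| = 2
Number of cosets = |G|/|H| = 6/2 = 3
0 + H = {0, 3}
1 + H = {1, 4}
2 + H = {2, 5}

Cosets: 0+H={0,3}; 1+H={1,4}; 2+H={2,5}


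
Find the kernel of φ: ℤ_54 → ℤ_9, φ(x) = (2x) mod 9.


Kernel = preimage of identity
ker(φ) = {x ∈ ℤ_54 : 2x ≡ 0 (mod 9)}. Since 9 | 54, φ is well-defined. The kernel is the cyclic subgroup ⟨9⟩ of ℤ_54 (order 6), i.e. {0, 9, 18, 27, 36, 45}

ker(φ) = {0, 9, 18, 27, 36, 45}


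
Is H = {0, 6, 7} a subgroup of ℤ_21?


Subgroup test for H = {0, 6, 7} in (ℤ_21, +):
(1) 0 ∈ H? Yes
(2) Closure: for all a,b ∈ H, (a+b) mod 21 ∈ H? No  [counterexample: 6 + 6 = 12 ∉ H]
(3) Inverses: for all a ∈ H, -a mod 21 ∈ H? No

No, H is not a subgroup of ℤ_21


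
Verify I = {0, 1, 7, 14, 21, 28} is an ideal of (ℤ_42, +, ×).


Check ideal conditions for I = {0, 1, 7, 14, 21, 28} in ℤ_42:
(1) I is an additive subgroup? No
(2) For r ∈ ℤ_42 and a ∈ I: r·a ∈ I? No  [counterexample: r=2, a=1, r·a mod 42 = 2 ∉ I]

No, I is not an ideal of ℤ_42


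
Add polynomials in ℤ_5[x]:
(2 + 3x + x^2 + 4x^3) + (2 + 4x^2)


Add coefficients mod 5:
x^0: 2 + 2 = 4 (mod 5)
x^1: 3 + 0 = 3 (mod 5)
x^2: 1 + 4 = 0 (mod 5)
x^3: 4 + 0 = 4 (mod 5)
Result: 4 + 3x + 4x^3

f + g = 4 + 3x + 4x^3


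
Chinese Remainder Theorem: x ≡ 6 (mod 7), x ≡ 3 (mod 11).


m₁ = 7, m₂ = 11, gcd = 1, so CRT applies. M = m₁·m₂ = 77
Let M₁ = M/m₁ = 11, M₂ = M/m₂ = 7
Find y₁ ≡ M₁⁻¹ (mod m₁): 11⁻¹ ≡ 2 (mod 7)
Find y₂ ≡ M₂⁻¹ (mod m₂): 7⁻¹ ≡ 8 (mod 11)
x = a₁·M₁·y₁ + a₂·M₂·y₂ = 6·11·2 + 3·7·8 = 300
Reduce mod 77: x ≡ 69
Check: 69 mod 7 = 6 ✓, 69 mod 11 = 3 ✓

x ≡ 69 (mod 77)


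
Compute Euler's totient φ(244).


Factor n: 244 = 2^2 × 61
φ(n) = n · ∏(1 - 1/p) over distinct primes p | n
φ(244) = 244 · (1 - 1/2) · (1 - 1/61) = 120

φ(244) = 120


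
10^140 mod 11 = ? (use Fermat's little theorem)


Fermat's little theorem: if p is prime and gcd(a,p)=1, then a^(p-1) ≡ 1 (mod p)
p = 11 is prime, gcd(10,11) = 1
Reduce exponent: 140 mod 10 = 0
So 10^140 ≡ 10^0 (mod 11)
10^0 = 1

10^140 ≡ 1 (mod 11)


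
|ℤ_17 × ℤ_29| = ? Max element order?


|ℤ_17 × ℤ_29| = 17 × 29 = 493
Max element order = lcm(17,29) = 493
Cyclic? Yes (gcd=1)

|ℤ_17×ℤ_29| = 493, max element order = 493


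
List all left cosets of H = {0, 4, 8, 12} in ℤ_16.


H = {0, 4, 8, 12}, |H| = 4
Number of cosets = |G|/|H| = 16/4 = 4
0 + H = {0, 4, 8, 12}
1 + H = {1, 5, 9, 13}
2 + H = {2, 6, 10, 14}
3 + H = {3, 7, 11, 15}

Cosets: 0+H={0,4,8,12}; 1+H={1,5,9,13}; 2+H={2,6,10,14}; 3+H={3,7,11,15}


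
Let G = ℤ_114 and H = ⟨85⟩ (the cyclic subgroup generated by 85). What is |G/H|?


|⟨85⟩| = n / gcd(85, 114) = 114 / 1 = 114
H is normal (ℤ_114 is abelian).
|G/H| = |G| / |H| = 114 / 114 = 1

|G/H| = 1


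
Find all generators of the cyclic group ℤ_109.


g generates ℤ_n iff gcd(g,n) = 1
Prime factors of 109: 109
Generators are g ∈ {1,...,108} not divisible by any of these primes.
Generators: {1, 2, 3, 4, 5, 6, 7, 8, 9, 10, 11, 12, 13, 14, 15, 16, 17, 18, 19, 20, 21, 22, 23, 24, 25, 26, 27, 28, 29, 30, 31, 32, 33, 34, 35, 36, 37, 38, 39, 40, 41, 42, 43, 44, 45, 46, 47, 48, 49, 50, 51, 52, 53, 54, 55, 56, 57, 58, 59, 60, 61, 62, 63, 64, 65, 66, 67, 68, 69, 70, 71, 72, 73, 74, 75, 76, 77, 78, 79, 80, 81, 82, 83, 84, 85, 86, 87, 88, 89, 90, 91, 92, 93, 94, 95, 96, 97, 98, 99, 100, 101, 102, 103, 104, 105, 106, 107, 108}
Number of generators = φ(109) = 108

Generators of ℤ_109 = {1, 2, 3, 4, 5, 6, 7, 8, 9, 10, 11, 12, 13, 14, 15, 16, 17, 18, 19, 20, 21, 22, 23, 24, 25, 26, 27, 28, 29, 30, 31, 32, 33, 34, 35, 36, 37, 38, 39, 40, 41, 42, 43, 44, 45, 46, 47, 48, 49, 50, 51, 52, 53, 54, 55, 56, 57, 58, 59, 60, 61, 62, 63, 64, 65, 66, 67, 68, 69, 70, 71, 72, 73, 74, 75, 76, 77, 78, 79, 80, 81, 82, 83, 84, 85, 86, 87, 88, 89, 90, 91, 92, 93, 94, 95, 96, 97, 98, 99, 100, 101, 102, 103, 104, 105, 106, 107, 108}


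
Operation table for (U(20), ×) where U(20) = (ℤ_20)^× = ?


Elements: {1, 3, 7, 9, 11, 13, 17, 19}
Operation: multiplication mod 20
Entry (a, b) = (a × b) mod 20

Cayley table:
   |  1 |  3 |  7 |  9 | 11 | 13 | 17 | 19
 1 |  1 |  3 |  7 |  9 | 11 | 13 | 17 | 19
 3 |  3 |  9 |  1 |  7 | 13 | 19 | 11 | 17
 7 |  7 |  1 |  9 |  3 | 17 | 11 | 19 | 13
 9 |  9 |  7 |  3 |  1 | 19 | 17 | 13 | 11
11 | 11 | 13 | 17 | 19 |  1 |  3 |  7 |  9
13 | 13 | 19 | 11 | 17 |  3 |  9 |  1 |  7
17 | 17 | 11 | 19 | 13 |  7 |  1 |  9 |  3
19 | 19 | 17 | 13 | 11 |  9 |  7 |  3 |  1


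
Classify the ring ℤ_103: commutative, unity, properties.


ℤ_103 is a commutative ring with unity 1; 103 is prime, so ℤ_103 is a field (hence an integral domain)
Commutative: Yes
Integral domain: Yes
Has unity: Yes

ℤ_103: Commutative=Yes, Unity=Yes


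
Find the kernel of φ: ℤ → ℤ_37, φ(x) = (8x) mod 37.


Kernel = preimage of identity
ker(φ) = {x ∈ ℤ : 8x ≡ 0 (mod 37)}. gcd(8,37) = 1, so 8x ≡ 0 (mod 37) ⟺ x ≡ 0 (mod 37/1 = 37). Hence ker(φ) = 37ℤ

ker(φ) = 37ℤ


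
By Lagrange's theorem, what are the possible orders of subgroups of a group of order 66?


Lagrange's theorem: |H| divides |G|
|G| = 66
Divisors of 66: 1, 2, 3, 6, 11, 22, 33, 66

Possible subgroup orders: {1, 2, 3, 6, 11, 22, 33, 66}


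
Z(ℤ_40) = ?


Z(G) = {g ∈ G | gx = xg for all x ∈ G}
ℤ_40 is abelian, so Z(G) = G

Z(ℤ_40) = ℤ_40


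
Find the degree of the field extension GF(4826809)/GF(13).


GF(4826809) = GF(13^6), so the extension degree is 6

[GF(4826809)/GF(13)] = 6


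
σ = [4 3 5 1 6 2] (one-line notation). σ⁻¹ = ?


To find σ⁻¹, swap domain and range:
σ(1) = 4 → σ⁻¹(4) = 1
σ(2) = 3 → σ⁻¹(3) = 2
σ(3) = 5 → σ⁻¹(5) = 3
σ(4) = 1 → σ⁻¹(1) = 4
σ(5) = 6 → σ⁻¹(6) = 5
σ(6) = 2 → σ⁻¹(2) = 6

σ⁻¹ = [4 6 2 1 3 5]


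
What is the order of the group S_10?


|S_n| = n! (number of permutations of n symbols)
|S_10| = 10! = 3628800

|S_10| = 3628800


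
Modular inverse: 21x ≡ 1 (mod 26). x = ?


Use the extended Euclidean algorithm to write 1 = 21·s + 26·t; then s mod 26 is the inverse.
Euclidean algorithm:
  21 = 0·26 + 21
  26 = 1·21 + 5
  21 = 4·5 + 1
  5 = 5·1 + 0
gcd(21,26) = 1
Back-substitution gives: 21·(5) + 26·(-4) = 1
So 21⁻¹ ≡ 5 ≡ 5 (mod 26)
Check: 21 × 5 = 105 ≡ 1 (mod 26) ✓

21⁻¹ ≡ 5 (mod 26)
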